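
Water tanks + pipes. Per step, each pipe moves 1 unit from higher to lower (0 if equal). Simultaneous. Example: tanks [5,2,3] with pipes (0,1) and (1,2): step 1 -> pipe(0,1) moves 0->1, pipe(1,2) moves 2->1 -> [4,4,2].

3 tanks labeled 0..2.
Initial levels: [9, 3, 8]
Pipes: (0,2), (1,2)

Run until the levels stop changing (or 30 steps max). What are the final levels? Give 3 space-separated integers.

Answer: 7 7 6

Derivation:
Step 1: flows [0->2,2->1] -> levels [8 4 8]
Step 2: flows [0=2,2->1] -> levels [8 5 7]
Step 3: flows [0->2,2->1] -> levels [7 6 7]
Step 4: flows [0=2,2->1] -> levels [7 7 6]
Step 5: flows [0->2,1->2] -> levels [6 6 8]
Step 6: flows [2->0,2->1] -> levels [7 7 6]
  -> period-2 cycle: step 6 state = step 4 state; never stabilizes
  -> state at step 30: (30-4) mod 2 = 0, same as step 4 -> [7 7 6]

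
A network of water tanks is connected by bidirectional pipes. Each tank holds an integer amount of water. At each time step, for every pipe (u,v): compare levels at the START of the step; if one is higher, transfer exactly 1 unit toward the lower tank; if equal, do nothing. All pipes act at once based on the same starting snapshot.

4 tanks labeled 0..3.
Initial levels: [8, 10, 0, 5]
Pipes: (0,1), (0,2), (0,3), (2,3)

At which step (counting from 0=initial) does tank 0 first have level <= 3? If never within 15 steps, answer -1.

Step 1: flows [1->0,0->2,0->3,3->2] -> levels [7 9 2 5]
Step 2: flows [1->0,0->2,0->3,3->2] -> levels [6 8 4 5]
Step 3: flows [1->0,0->2,0->3,3->2] -> levels [5 7 6 5]
Step 4: flows [1->0,2->0,0=3,2->3] -> levels [7 6 4 6]
Step 5: flows [0->1,0->2,0->3,3->2] -> levels [4 7 6 6]
Step 6: flows [1->0,2->0,3->0,2=3] -> levels [7 6 5 5]
Step 7: flows [0->1,0->2,0->3,2=3] -> levels [4 7 6 6]
  -> period-2 cycle (repeats step 5); tank 0 never drops to <=3
Tank 0 never reaches <=3 within 15 steps

Answer: -1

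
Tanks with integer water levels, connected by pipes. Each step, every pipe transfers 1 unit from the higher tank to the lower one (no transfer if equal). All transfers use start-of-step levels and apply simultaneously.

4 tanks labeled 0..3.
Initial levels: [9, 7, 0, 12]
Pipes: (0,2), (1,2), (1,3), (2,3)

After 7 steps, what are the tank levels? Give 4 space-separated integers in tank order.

Answer: 6 7 9 6

Derivation:
Step 1: flows [0->2,1->2,3->1,3->2] -> levels [8 7 3 10]
Step 2: flows [0->2,1->2,3->1,3->2] -> levels [7 7 6 8]
Step 3: flows [0->2,1->2,3->1,3->2] -> levels [6 7 9 6]
Step 4: flows [2->0,2->1,1->3,2->3] -> levels [7 7 6 8]
  -> period-2 cycle: step 4 state = step 2 state
  -> state at step 7: (7-2) mod 2 = 1, same as step 3 -> [6 7 9 6]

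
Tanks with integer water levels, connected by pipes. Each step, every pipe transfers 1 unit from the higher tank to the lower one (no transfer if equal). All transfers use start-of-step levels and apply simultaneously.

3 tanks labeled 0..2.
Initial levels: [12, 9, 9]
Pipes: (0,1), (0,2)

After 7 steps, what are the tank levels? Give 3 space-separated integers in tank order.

Answer: 10 10 10

Derivation:
Step 1: flows [0->1,0->2] -> levels [10 10 10]
Step 2: flows [0=1,0=2] -> levels [10 10 10]
  -> stable; steps 3..7 unchanged -> [10 10 10]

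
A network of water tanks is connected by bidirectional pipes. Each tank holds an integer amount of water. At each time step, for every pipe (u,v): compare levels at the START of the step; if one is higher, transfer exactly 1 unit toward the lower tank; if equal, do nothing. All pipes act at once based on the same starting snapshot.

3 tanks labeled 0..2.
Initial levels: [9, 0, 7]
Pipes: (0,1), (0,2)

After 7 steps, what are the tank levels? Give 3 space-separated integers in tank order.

Step 1: flows [0->1,0->2] -> levels [7 1 8]
Step 2: flows [0->1,2->0] -> levels [7 2 7]
Step 3: flows [0->1,0=2] -> levels [6 3 7]
Step 4: flows [0->1,2->0] -> levels [6 4 6]
Step 5: flows [0->1,0=2] -> levels [5 5 6]
Step 6: flows [0=1,2->0] -> levels [6 5 5]
Step 7: flows [0->1,0->2] -> levels [4 6 6]

Answer: 4 6 6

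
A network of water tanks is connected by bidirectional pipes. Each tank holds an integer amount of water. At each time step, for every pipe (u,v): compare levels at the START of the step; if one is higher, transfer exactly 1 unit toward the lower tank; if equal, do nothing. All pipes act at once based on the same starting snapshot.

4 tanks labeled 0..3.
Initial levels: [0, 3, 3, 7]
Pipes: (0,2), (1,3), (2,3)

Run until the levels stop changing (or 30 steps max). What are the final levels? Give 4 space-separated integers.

Answer: 2 4 4 3

Derivation:
Step 1: flows [2->0,3->1,3->2] -> levels [1 4 3 5]
Step 2: flows [2->0,3->1,3->2] -> levels [2 5 3 3]
Step 3: flows [2->0,1->3,2=3] -> levels [3 4 2 4]
Step 4: flows [0->2,1=3,3->2] -> levels [2 4 4 3]
Step 5: flows [2->0,1->3,2->3] -> levels [3 3 2 5]
Step 6: flows [0->2,3->1,3->2] -> levels [2 4 4 3]
  -> period-2 cycle: step 6 state = step 4 state; never stabilizes
  -> state at step 30: (30-4) mod 2 = 0, same as step 4 -> [2 4 4 3]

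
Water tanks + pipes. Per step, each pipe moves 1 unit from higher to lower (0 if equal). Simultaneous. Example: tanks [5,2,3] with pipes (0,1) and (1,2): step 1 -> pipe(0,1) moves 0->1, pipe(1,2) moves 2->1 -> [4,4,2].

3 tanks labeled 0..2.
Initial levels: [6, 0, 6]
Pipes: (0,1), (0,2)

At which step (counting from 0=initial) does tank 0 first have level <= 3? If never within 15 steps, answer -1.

Step 1: flows [0->1,0=2] -> levels [5 1 6]
Step 2: flows [0->1,2->0] -> levels [5 2 5]
Step 3: flows [0->1,0=2] -> levels [4 3 5]
Step 4: flows [0->1,2->0] -> levels [4 4 4]
Step 5: flows [0=1,0=2] -> levels [4 4 4]
  -> stable; tank 0 stays at 4 > 3
Tank 0 never reaches <=3 within 15 steps

Answer: -1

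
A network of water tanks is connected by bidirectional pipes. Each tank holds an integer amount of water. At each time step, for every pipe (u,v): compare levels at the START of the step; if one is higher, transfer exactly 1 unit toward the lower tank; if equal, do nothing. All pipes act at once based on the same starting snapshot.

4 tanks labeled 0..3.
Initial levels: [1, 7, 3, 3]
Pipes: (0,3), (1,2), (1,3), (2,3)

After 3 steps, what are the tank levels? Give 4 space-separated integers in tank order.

Step 1: flows [3->0,1->2,1->3,2=3] -> levels [2 5 4 3]
Step 2: flows [3->0,1->2,1->3,2->3] -> levels [3 3 4 4]
Step 3: flows [3->0,2->1,3->1,2=3] -> levels [4 5 3 2]

Answer: 4 5 3 2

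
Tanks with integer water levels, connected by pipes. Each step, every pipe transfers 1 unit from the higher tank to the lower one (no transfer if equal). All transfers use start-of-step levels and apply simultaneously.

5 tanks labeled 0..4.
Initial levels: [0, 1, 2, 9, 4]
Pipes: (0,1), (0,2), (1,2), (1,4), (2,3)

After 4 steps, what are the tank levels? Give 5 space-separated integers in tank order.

Step 1: flows [1->0,2->0,2->1,4->1,3->2] -> levels [2 2 1 8 3]
Step 2: flows [0=1,0->2,1->2,4->1,3->2] -> levels [1 2 4 7 2]
Step 3: flows [1->0,2->0,2->1,1=4,3->2] -> levels [3 2 3 6 2]
Step 4: flows [0->1,0=2,2->1,1=4,3->2] -> levels [2 4 3 5 2]

Answer: 2 4 3 5 2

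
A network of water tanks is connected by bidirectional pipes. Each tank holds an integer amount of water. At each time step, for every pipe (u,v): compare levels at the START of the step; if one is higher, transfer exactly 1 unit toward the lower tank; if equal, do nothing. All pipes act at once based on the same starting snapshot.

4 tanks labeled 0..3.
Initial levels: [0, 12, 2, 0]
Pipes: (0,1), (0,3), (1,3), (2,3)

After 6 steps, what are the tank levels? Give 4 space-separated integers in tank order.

Answer: 5 3 4 2

Derivation:
Step 1: flows [1->0,0=3,1->3,2->3] -> levels [1 10 1 2]
Step 2: flows [1->0,3->0,1->3,3->2] -> levels [3 8 2 1]
Step 3: flows [1->0,0->3,1->3,2->3] -> levels [3 6 1 4]
Step 4: flows [1->0,3->0,1->3,3->2] -> levels [5 4 2 3]
Step 5: flows [0->1,0->3,1->3,3->2] -> levels [3 4 3 4]
Step 6: flows [1->0,3->0,1=3,3->2] -> levels [5 3 4 2]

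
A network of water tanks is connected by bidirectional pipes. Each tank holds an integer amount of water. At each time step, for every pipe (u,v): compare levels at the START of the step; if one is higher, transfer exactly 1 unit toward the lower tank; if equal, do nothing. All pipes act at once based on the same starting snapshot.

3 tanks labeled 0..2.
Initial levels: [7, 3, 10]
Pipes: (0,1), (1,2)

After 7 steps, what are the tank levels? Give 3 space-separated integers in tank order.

Step 1: flows [0->1,2->1] -> levels [6 5 9]
Step 2: flows [0->1,2->1] -> levels [5 7 8]
Step 3: flows [1->0,2->1] -> levels [6 7 7]
Step 4: flows [1->0,1=2] -> levels [7 6 7]
Step 5: flows [0->1,2->1] -> levels [6 8 6]
Step 6: flows [1->0,1->2] -> levels [7 6 7]
  -> period-2 cycle: step 6 state = step 4 state
  -> state at step 7: (7-4) mod 2 = 1, same as step 5 -> [6 8 6]

Answer: 6 8 6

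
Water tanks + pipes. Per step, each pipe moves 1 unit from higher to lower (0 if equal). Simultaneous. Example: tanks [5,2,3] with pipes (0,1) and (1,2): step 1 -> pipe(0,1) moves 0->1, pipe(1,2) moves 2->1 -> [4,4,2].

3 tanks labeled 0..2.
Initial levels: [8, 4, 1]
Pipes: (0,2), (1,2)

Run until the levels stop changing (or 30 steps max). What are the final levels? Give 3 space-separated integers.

Step 1: flows [0->2,1->2] -> levels [7 3 3]
Step 2: flows [0->2,1=2] -> levels [6 3 4]
Step 3: flows [0->2,2->1] -> levels [5 4 4]
Step 4: flows [0->2,1=2] -> levels [4 4 5]
Step 5: flows [2->0,2->1] -> levels [5 5 3]
Step 6: flows [0->2,1->2] -> levels [4 4 5]
  -> period-2 cycle: step 6 state = step 4 state; never stabilizes
  -> state at step 30: (30-4) mod 2 = 0, same as step 4 -> [4 4 5]

Answer: 4 4 5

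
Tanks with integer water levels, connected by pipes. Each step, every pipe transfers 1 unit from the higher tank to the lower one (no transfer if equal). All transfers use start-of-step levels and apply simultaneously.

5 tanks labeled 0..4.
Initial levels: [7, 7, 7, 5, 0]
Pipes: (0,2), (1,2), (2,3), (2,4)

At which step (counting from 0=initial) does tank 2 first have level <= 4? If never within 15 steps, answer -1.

Step 1: flows [0=2,1=2,2->3,2->4] -> levels [7 7 5 6 1]
Step 2: flows [0->2,1->2,3->2,2->4] -> levels [6 6 7 5 2]
Step 3: flows [2->0,2->1,2->3,2->4] -> levels [7 7 3 6 3]
Tank 2 first reaches <=4 at step 3

Answer: 3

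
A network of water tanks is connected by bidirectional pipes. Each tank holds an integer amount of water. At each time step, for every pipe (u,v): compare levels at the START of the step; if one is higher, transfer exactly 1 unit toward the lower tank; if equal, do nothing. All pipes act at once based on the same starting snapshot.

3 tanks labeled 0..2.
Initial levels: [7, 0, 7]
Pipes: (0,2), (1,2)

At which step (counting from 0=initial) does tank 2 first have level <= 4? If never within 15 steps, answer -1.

Step 1: flows [0=2,2->1] -> levels [7 1 6]
Step 2: flows [0->2,2->1] -> levels [6 2 6]
Step 3: flows [0=2,2->1] -> levels [6 3 5]
Step 4: flows [0->2,2->1] -> levels [5 4 5]
Step 5: flows [0=2,2->1] -> levels [5 5 4]
Tank 2 first reaches <=4 at step 5

Answer: 5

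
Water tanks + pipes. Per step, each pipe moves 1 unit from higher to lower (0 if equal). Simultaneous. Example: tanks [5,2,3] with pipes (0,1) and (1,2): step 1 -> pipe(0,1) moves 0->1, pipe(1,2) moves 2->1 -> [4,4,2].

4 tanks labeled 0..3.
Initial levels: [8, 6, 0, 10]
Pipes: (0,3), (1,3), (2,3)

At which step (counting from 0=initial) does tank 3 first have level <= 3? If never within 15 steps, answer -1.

Step 1: flows [3->0,3->1,3->2] -> levels [9 7 1 7]
Step 2: flows [0->3,1=3,3->2] -> levels [8 7 2 7]
Step 3: flows [0->3,1=3,3->2] -> levels [7 7 3 7]
Step 4: flows [0=3,1=3,3->2] -> levels [7 7 4 6]
Step 5: flows [0->3,1->3,3->2] -> levels [6 6 5 7]
Step 6: flows [3->0,3->1,3->2] -> levels [7 7 6 4]
Step 7: flows [0->3,1->3,2->3] -> levels [6 6 5 7]
  -> period-2 cycle (repeats step 5); tank 3 never drops to <=3
Tank 3 never reaches <=3 within 15 steps

Answer: -1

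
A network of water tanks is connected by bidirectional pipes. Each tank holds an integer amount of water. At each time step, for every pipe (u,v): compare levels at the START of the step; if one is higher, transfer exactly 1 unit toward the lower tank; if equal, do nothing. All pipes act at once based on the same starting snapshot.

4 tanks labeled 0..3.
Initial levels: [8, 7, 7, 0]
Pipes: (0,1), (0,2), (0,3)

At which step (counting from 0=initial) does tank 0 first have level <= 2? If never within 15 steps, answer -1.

Step 1: flows [0->1,0->2,0->3] -> levels [5 8 8 1]
Step 2: flows [1->0,2->0,0->3] -> levels [6 7 7 2]
Step 3: flows [1->0,2->0,0->3] -> levels [7 6 6 3]
Step 4: flows [0->1,0->2,0->3] -> levels [4 7 7 4]
Step 5: flows [1->0,2->0,0=3] -> levels [6 6 6 4]
Step 6: flows [0=1,0=2,0->3] -> levels [5 6 6 5]
Step 7: flows [1->0,2->0,0=3] -> levels [7 5 5 5]
Step 8: flows [0->1,0->2,0->3] -> levels [4 6 6 6]
Step 9: flows [1->0,2->0,3->0] -> levels [7 5 5 5]
  -> period-2 cycle (repeats step 7); tank 0 never drops to <=2
Tank 0 never reaches <=2 within 15 steps

Answer: -1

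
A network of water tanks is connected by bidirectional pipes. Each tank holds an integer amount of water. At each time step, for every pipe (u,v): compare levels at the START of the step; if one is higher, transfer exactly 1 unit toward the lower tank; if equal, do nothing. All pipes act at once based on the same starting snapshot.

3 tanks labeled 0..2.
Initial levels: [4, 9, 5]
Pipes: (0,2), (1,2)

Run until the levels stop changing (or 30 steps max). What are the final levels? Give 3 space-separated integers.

Answer: 6 6 6

Derivation:
Step 1: flows [2->0,1->2] -> levels [5 8 5]
Step 2: flows [0=2,1->2] -> levels [5 7 6]
Step 3: flows [2->0,1->2] -> levels [6 6 6]
Step 4: flows [0=2,1=2] -> levels [6 6 6]
  -> stable (no change)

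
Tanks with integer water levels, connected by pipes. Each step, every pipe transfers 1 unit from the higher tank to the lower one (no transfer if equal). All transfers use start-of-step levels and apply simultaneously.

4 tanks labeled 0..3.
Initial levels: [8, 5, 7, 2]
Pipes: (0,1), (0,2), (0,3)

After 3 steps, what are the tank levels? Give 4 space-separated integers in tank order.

Step 1: flows [0->1,0->2,0->3] -> levels [5 6 8 3]
Step 2: flows [1->0,2->0,0->3] -> levels [6 5 7 4]
Step 3: flows [0->1,2->0,0->3] -> levels [5 6 6 5]

Answer: 5 6 6 5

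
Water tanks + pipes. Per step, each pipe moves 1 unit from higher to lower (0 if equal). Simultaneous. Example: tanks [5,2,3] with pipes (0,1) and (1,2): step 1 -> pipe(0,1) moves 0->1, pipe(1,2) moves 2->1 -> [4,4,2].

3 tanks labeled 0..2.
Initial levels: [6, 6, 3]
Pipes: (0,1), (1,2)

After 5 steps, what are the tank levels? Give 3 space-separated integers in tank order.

Answer: 5 5 5

Derivation:
Step 1: flows [0=1,1->2] -> levels [6 5 4]
Step 2: flows [0->1,1->2] -> levels [5 5 5]
Step 3: flows [0=1,1=2] -> levels [5 5 5]
  -> stable; steps 4..5 unchanged -> [5 5 5]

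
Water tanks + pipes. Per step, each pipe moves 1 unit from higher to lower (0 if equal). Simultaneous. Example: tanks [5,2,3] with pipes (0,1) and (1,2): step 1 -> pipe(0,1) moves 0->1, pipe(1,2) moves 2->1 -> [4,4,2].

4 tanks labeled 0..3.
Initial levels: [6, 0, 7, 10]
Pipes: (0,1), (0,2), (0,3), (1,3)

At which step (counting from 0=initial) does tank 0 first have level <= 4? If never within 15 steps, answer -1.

Step 1: flows [0->1,2->0,3->0,3->1] -> levels [7 2 6 8]
Step 2: flows [0->1,0->2,3->0,3->1] -> levels [6 4 7 6]
Step 3: flows [0->1,2->0,0=3,3->1] -> levels [6 6 6 5]
Step 4: flows [0=1,0=2,0->3,1->3] -> levels [5 5 6 7]
Step 5: flows [0=1,2->0,3->0,3->1] -> levels [7 6 5 5]
Step 6: flows [0->1,0->2,0->3,1->3] -> levels [4 6 6 7]
Tank 0 first reaches <=4 at step 6

Answer: 6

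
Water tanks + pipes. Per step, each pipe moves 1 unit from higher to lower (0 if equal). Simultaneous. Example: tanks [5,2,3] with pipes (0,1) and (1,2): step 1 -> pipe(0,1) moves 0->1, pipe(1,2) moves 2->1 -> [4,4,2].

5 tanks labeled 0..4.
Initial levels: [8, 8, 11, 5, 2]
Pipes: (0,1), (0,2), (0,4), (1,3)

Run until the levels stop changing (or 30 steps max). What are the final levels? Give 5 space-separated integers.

Step 1: flows [0=1,2->0,0->4,1->3] -> levels [8 7 10 6 3]
Step 2: flows [0->1,2->0,0->4,1->3] -> levels [7 7 9 7 4]
Step 3: flows [0=1,2->0,0->4,1=3] -> levels [7 7 8 7 5]
Step 4: flows [0=1,2->0,0->4,1=3] -> levels [7 7 7 7 6]
Step 5: flows [0=1,0=2,0->4,1=3] -> levels [6 7 7 7 7]
Step 6: flows [1->0,2->0,4->0,1=3] -> levels [9 6 6 7 6]
Step 7: flows [0->1,0->2,0->4,3->1] -> levels [6 8 7 6 7]
Step 8: flows [1->0,2->0,4->0,1->3] -> levels [9 6 6 7 6]
  -> period-2 cycle: step 8 state = step 6 state; never stabilizes
  -> state at step 30: (30-6) mod 2 = 0, same as step 6 -> [9 6 6 7 6]

Answer: 9 6 6 7 6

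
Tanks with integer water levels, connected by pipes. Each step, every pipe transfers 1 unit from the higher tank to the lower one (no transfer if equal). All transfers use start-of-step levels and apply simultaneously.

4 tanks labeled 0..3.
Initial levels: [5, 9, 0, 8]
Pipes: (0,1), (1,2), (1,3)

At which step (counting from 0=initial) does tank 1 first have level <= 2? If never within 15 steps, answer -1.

Answer: -1

Derivation:
Step 1: flows [1->0,1->2,1->3] -> levels [6 6 1 9]
Step 2: flows [0=1,1->2,3->1] -> levels [6 6 2 8]
Step 3: flows [0=1,1->2,3->1] -> levels [6 6 3 7]
Step 4: flows [0=1,1->2,3->1] -> levels [6 6 4 6]
Step 5: flows [0=1,1->2,1=3] -> levels [6 5 5 6]
Step 6: flows [0->1,1=2,3->1] -> levels [5 7 5 5]
Step 7: flows [1->0,1->2,1->3] -> levels [6 4 6 6]
Step 8: flows [0->1,2->1,3->1] -> levels [5 7 5 5]
  -> period-2 cycle (repeats step 6); tank 1 never drops to <=2
Tank 1 never reaches <=2 within 15 steps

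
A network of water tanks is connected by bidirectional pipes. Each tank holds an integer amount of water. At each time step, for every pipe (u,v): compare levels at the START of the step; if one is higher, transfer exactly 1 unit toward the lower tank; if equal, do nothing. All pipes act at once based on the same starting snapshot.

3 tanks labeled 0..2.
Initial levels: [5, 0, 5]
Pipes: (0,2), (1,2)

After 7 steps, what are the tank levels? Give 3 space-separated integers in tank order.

Step 1: flows [0=2,2->1] -> levels [5 1 4]
Step 2: flows [0->2,2->1] -> levels [4 2 4]
Step 3: flows [0=2,2->1] -> levels [4 3 3]
Step 4: flows [0->2,1=2] -> levels [3 3 4]
Step 5: flows [2->0,2->1] -> levels [4 4 2]
Step 6: flows [0->2,1->2] -> levels [3 3 4]
  -> period-2 cycle: step 6 state = step 4 state
  -> state at step 7: (7-4) mod 2 = 1, same as step 5 -> [4 4 2]

Answer: 4 4 2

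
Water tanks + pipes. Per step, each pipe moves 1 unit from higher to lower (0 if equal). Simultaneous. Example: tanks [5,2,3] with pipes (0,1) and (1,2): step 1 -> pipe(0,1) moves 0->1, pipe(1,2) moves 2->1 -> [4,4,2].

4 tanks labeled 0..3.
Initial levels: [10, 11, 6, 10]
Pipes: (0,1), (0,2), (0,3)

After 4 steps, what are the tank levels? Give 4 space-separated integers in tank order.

Answer: 7 10 10 10

Derivation:
Step 1: flows [1->0,0->2,0=3] -> levels [10 10 7 10]
Step 2: flows [0=1,0->2,0=3] -> levels [9 10 8 10]
Step 3: flows [1->0,0->2,3->0] -> levels [10 9 9 9]
Step 4: flows [0->1,0->2,0->3] -> levels [7 10 10 10]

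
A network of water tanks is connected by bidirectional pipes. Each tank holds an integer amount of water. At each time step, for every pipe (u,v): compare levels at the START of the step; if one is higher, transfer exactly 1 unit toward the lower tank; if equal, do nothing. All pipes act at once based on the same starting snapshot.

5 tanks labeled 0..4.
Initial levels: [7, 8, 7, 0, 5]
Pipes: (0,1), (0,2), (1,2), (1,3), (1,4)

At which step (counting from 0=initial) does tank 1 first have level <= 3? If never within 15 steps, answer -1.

Step 1: flows [1->0,0=2,1->2,1->3,1->4] -> levels [8 4 8 1 6]
Step 2: flows [0->1,0=2,2->1,1->3,4->1] -> levels [7 6 7 2 5]
Step 3: flows [0->1,0=2,2->1,1->3,1->4] -> levels [6 6 6 3 6]
Step 4: flows [0=1,0=2,1=2,1->3,1=4] -> levels [6 5 6 4 6]
Step 5: flows [0->1,0=2,2->1,1->3,4->1] -> levels [5 7 5 5 5]
Step 6: flows [1->0,0=2,1->2,1->3,1->4] -> levels [6 3 6 6 6]
Tank 1 first reaches <=3 at step 6

Answer: 6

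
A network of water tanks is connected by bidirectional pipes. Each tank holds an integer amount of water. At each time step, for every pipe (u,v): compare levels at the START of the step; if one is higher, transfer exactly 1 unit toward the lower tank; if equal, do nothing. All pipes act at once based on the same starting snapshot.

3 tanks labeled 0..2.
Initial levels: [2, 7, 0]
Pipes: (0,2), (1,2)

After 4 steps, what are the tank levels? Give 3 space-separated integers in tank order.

Step 1: flows [0->2,1->2] -> levels [1 6 2]
Step 2: flows [2->0,1->2] -> levels [2 5 2]
Step 3: flows [0=2,1->2] -> levels [2 4 3]
Step 4: flows [2->0,1->2] -> levels [3 3 3]

Answer: 3 3 3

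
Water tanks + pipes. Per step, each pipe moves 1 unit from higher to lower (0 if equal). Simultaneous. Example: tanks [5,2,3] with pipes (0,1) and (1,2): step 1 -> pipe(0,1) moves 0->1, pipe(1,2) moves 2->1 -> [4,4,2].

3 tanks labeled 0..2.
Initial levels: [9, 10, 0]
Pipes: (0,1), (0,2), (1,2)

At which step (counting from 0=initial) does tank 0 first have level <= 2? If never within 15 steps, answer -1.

Step 1: flows [1->0,0->2,1->2] -> levels [9 8 2]
Step 2: flows [0->1,0->2,1->2] -> levels [7 8 4]
Step 3: flows [1->0,0->2,1->2] -> levels [7 6 6]
Step 4: flows [0->1,0->2,1=2] -> levels [5 7 7]
Step 5: flows [1->0,2->0,1=2] -> levels [7 6 6]
  -> period-2 cycle (repeats step 3); tank 0 never drops to <=2
Tank 0 never reaches <=2 within 15 steps

Answer: -1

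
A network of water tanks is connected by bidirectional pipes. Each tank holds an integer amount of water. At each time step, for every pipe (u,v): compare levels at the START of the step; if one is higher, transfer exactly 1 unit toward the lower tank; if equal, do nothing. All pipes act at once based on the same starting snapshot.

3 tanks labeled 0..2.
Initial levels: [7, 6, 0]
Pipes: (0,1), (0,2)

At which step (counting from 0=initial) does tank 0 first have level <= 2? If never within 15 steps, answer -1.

Answer: -1

Derivation:
Step 1: flows [0->1,0->2] -> levels [5 7 1]
Step 2: flows [1->0,0->2] -> levels [5 6 2]
Step 3: flows [1->0,0->2] -> levels [5 5 3]
Step 4: flows [0=1,0->2] -> levels [4 5 4]
Step 5: flows [1->0,0=2] -> levels [5 4 4]
Step 6: flows [0->1,0->2] -> levels [3 5 5]
Step 7: flows [1->0,2->0] -> levels [5 4 4]
  -> period-2 cycle (repeats step 5); tank 0 never drops to <=2
Tank 0 never reaches <=2 within 15 steps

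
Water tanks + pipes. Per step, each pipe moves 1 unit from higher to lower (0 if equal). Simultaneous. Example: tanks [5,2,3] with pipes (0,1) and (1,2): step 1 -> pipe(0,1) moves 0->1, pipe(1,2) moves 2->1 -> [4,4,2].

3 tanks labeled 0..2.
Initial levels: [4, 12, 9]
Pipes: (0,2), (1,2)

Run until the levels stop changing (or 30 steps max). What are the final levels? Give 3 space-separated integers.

Answer: 9 9 7

Derivation:
Step 1: flows [2->0,1->2] -> levels [5 11 9]
Step 2: flows [2->0,1->2] -> levels [6 10 9]
Step 3: flows [2->0,1->2] -> levels [7 9 9]
Step 4: flows [2->0,1=2] -> levels [8 9 8]
Step 5: flows [0=2,1->2] -> levels [8 8 9]
Step 6: flows [2->0,2->1] -> levels [9 9 7]
Step 7: flows [0->2,1->2] -> levels [8 8 9]
  -> period-2 cycle: step 7 state = step 5 state; never stabilizes
  -> state at step 30: (30-5) mod 2 = 1, same as step 6 -> [9 9 7]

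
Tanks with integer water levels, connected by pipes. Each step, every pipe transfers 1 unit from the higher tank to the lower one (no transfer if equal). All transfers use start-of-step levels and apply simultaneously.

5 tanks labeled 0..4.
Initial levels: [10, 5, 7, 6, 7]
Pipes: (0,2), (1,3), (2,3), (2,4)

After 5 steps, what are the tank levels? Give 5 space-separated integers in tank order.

Answer: 7 7 8 6 7

Derivation:
Step 1: flows [0->2,3->1,2->3,2=4] -> levels [9 6 7 6 7]
Step 2: flows [0->2,1=3,2->3,2=4] -> levels [8 6 7 7 7]
Step 3: flows [0->2,3->1,2=3,2=4] -> levels [7 7 8 6 7]
Step 4: flows [2->0,1->3,2->3,2->4] -> levels [8 6 5 8 8]
Step 5: flows [0->2,3->1,3->2,4->2] -> levels [7 7 8 6 7]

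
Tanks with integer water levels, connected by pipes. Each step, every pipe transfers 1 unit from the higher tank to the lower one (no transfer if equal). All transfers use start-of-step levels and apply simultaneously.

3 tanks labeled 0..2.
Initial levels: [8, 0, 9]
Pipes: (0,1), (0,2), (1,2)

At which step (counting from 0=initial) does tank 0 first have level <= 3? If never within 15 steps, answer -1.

Answer: -1

Derivation:
Step 1: flows [0->1,2->0,2->1] -> levels [8 2 7]
Step 2: flows [0->1,0->2,2->1] -> levels [6 4 7]
Step 3: flows [0->1,2->0,2->1] -> levels [6 6 5]
Step 4: flows [0=1,0->2,1->2] -> levels [5 5 7]
Step 5: flows [0=1,2->0,2->1] -> levels [6 6 5]
  -> period-2 cycle (repeats step 3); tank 0 never drops to <=3
Tank 0 never reaches <=3 within 15 steps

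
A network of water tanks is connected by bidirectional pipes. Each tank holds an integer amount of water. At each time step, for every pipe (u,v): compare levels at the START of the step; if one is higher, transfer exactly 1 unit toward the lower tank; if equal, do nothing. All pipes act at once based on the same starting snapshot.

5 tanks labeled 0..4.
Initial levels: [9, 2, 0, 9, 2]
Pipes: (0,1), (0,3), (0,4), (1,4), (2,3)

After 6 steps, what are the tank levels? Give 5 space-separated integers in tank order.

Step 1: flows [0->1,0=3,0->4,1=4,3->2] -> levels [7 3 1 8 3]
Step 2: flows [0->1,3->0,0->4,1=4,3->2] -> levels [6 4 2 6 4]
Step 3: flows [0->1,0=3,0->4,1=4,3->2] -> levels [4 5 3 5 5]
Step 4: flows [1->0,3->0,4->0,1=4,3->2] -> levels [7 4 4 3 4]
Step 5: flows [0->1,0->3,0->4,1=4,2->3] -> levels [4 5 3 5 5]
  -> period-2 cycle: step 5 state = step 3 state
  -> state at step 6: (6-3) mod 2 = 1, same as step 4 -> [7 4 4 3 4]

Answer: 7 4 4 3 4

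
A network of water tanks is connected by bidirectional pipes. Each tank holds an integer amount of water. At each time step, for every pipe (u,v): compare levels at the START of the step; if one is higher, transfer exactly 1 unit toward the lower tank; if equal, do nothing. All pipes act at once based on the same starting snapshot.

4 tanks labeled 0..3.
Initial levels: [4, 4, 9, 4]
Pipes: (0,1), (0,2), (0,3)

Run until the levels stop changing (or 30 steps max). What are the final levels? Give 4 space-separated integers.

Step 1: flows [0=1,2->0,0=3] -> levels [5 4 8 4]
Step 2: flows [0->1,2->0,0->3] -> levels [4 5 7 5]
Step 3: flows [1->0,2->0,3->0] -> levels [7 4 6 4]
Step 4: flows [0->1,0->2,0->3] -> levels [4 5 7 5]
  -> period-2 cycle: step 4 state = step 2 state; never stabilizes
  -> state at step 30: (30-2) mod 2 = 0, same as step 2 -> [4 5 7 5]

Answer: 4 5 7 5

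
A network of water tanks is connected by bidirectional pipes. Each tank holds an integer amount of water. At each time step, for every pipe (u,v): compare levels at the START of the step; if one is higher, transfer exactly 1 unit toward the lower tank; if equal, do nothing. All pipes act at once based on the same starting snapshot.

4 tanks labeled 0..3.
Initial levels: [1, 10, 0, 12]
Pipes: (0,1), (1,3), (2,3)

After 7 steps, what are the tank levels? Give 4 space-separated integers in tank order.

Step 1: flows [1->0,3->1,3->2] -> levels [2 10 1 10]
Step 2: flows [1->0,1=3,3->2] -> levels [3 9 2 9]
Step 3: flows [1->0,1=3,3->2] -> levels [4 8 3 8]
Step 4: flows [1->0,1=3,3->2] -> levels [5 7 4 7]
Step 5: flows [1->0,1=3,3->2] -> levels [6 6 5 6]
Step 6: flows [0=1,1=3,3->2] -> levels [6 6 6 5]
Step 7: flows [0=1,1->3,2->3] -> levels [6 5 5 7]

Answer: 6 5 5 7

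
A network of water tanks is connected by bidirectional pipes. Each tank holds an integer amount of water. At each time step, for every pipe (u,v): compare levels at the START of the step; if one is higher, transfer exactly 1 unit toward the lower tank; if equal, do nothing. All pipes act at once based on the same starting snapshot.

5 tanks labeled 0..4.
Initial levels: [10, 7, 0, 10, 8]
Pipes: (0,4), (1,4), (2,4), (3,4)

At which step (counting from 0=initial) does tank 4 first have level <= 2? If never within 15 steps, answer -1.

Answer: -1

Derivation:
Step 1: flows [0->4,4->1,4->2,3->4] -> levels [9 8 1 9 8]
Step 2: flows [0->4,1=4,4->2,3->4] -> levels [8 8 2 8 9]
Step 3: flows [4->0,4->1,4->2,4->3] -> levels [9 9 3 9 5]
Step 4: flows [0->4,1->4,4->2,3->4] -> levels [8 8 4 8 7]
Step 5: flows [0->4,1->4,4->2,3->4] -> levels [7 7 5 7 9]
Step 6: flows [4->0,4->1,4->2,4->3] -> levels [8 8 6 8 5]
Step 7: flows [0->4,1->4,2->4,3->4] -> levels [7 7 5 7 9]
  -> period-2 cycle (repeats step 5); tank 4 never drops to <=2
Tank 4 never reaches <=2 within 15 steps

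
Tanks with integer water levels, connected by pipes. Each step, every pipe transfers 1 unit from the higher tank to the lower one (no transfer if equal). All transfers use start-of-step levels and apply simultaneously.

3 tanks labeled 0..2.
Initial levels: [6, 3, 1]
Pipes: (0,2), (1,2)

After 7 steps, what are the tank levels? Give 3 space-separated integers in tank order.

Answer: 3 3 4

Derivation:
Step 1: flows [0->2,1->2] -> levels [5 2 3]
Step 2: flows [0->2,2->1] -> levels [4 3 3]
Step 3: flows [0->2,1=2] -> levels [3 3 4]
Step 4: flows [2->0,2->1] -> levels [4 4 2]
Step 5: flows [0->2,1->2] -> levels [3 3 4]
  -> period-2 cycle: step 5 state = step 3 state
  -> state at step 7: (7-3) mod 2 = 0, same as step 3 -> [3 3 4]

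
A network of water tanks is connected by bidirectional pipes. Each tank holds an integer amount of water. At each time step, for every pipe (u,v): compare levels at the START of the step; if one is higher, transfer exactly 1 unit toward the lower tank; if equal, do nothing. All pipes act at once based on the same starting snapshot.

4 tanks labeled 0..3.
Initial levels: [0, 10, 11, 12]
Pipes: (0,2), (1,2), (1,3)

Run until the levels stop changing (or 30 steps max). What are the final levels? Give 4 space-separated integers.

Answer: 8 10 7 8

Derivation:
Step 1: flows [2->0,2->1,3->1] -> levels [1 12 9 11]
Step 2: flows [2->0,1->2,1->3] -> levels [2 10 9 12]
Step 3: flows [2->0,1->2,3->1] -> levels [3 10 9 11]
Step 4: flows [2->0,1->2,3->1] -> levels [4 10 9 10]
Step 5: flows [2->0,1->2,1=3] -> levels [5 9 9 10]
Step 6: flows [2->0,1=2,3->1] -> levels [6 10 8 9]
Step 7: flows [2->0,1->2,1->3] -> levels [7 8 8 10]
Step 8: flows [2->0,1=2,3->1] -> levels [8 9 7 9]
Step 9: flows [0->2,1->2,1=3] -> levels [7 8 9 9]
Step 10: flows [2->0,2->1,3->1] -> levels [8 10 7 8]
Step 11: flows [0->2,1->2,1->3] -> levels [7 8 9 9]
  -> period-2 cycle: step 11 state = step 9 state; never stabilizes
  -> state at step 30: (30-9) mod 2 = 1, same as step 10 -> [8 10 7 8]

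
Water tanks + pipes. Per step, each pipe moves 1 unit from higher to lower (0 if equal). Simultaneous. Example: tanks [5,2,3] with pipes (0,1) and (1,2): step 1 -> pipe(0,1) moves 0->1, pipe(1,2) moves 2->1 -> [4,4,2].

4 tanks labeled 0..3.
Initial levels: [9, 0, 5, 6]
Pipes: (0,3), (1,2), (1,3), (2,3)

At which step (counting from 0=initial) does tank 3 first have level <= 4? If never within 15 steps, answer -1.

Answer: 3

Derivation:
Step 1: flows [0->3,2->1,3->1,3->2] -> levels [8 2 5 5]
Step 2: flows [0->3,2->1,3->1,2=3] -> levels [7 4 4 5]
Step 3: flows [0->3,1=2,3->1,3->2] -> levels [6 5 5 4]
Tank 3 first reaches <=4 at step 3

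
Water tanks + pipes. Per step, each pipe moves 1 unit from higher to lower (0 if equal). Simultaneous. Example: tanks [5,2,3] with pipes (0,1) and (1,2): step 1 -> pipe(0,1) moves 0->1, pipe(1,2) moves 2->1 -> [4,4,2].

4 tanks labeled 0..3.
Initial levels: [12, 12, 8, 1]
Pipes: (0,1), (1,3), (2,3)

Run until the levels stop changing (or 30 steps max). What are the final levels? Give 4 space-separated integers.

Step 1: flows [0=1,1->3,2->3] -> levels [12 11 7 3]
Step 2: flows [0->1,1->3,2->3] -> levels [11 11 6 5]
Step 3: flows [0=1,1->3,2->3] -> levels [11 10 5 7]
Step 4: flows [0->1,1->3,3->2] -> levels [10 10 6 7]
Step 5: flows [0=1,1->3,3->2] -> levels [10 9 7 7]
Step 6: flows [0->1,1->3,2=3] -> levels [9 9 7 8]
Step 7: flows [0=1,1->3,3->2] -> levels [9 8 8 8]
Step 8: flows [0->1,1=3,2=3] -> levels [8 9 8 8]
Step 9: flows [1->0,1->3,2=3] -> levels [9 7 8 9]
Step 10: flows [0->1,3->1,3->2] -> levels [8 9 9 7]
Step 11: flows [1->0,1->3,2->3] -> levels [9 7 8 9]
  -> period-2 cycle: step 11 state = step 9 state; never stabilizes
  -> state at step 30: (30-9) mod 2 = 1, same as step 10 -> [8 9 9 7]

Answer: 8 9 9 7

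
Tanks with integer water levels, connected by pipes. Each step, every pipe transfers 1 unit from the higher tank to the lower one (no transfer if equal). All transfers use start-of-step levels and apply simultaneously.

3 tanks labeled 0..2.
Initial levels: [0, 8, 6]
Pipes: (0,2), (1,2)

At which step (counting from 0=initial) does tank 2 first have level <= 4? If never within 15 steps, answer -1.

Answer: 5

Derivation:
Step 1: flows [2->0,1->2] -> levels [1 7 6]
Step 2: flows [2->0,1->2] -> levels [2 6 6]
Step 3: flows [2->0,1=2] -> levels [3 6 5]
Step 4: flows [2->0,1->2] -> levels [4 5 5]
Step 5: flows [2->0,1=2] -> levels [5 5 4]
Tank 2 first reaches <=4 at step 5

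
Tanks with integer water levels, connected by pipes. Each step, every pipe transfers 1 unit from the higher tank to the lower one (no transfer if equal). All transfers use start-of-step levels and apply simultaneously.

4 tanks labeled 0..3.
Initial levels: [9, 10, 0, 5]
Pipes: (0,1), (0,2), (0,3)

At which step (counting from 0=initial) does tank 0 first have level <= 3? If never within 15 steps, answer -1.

Answer: -1

Derivation:
Step 1: flows [1->0,0->2,0->3] -> levels [8 9 1 6]
Step 2: flows [1->0,0->2,0->3] -> levels [7 8 2 7]
Step 3: flows [1->0,0->2,0=3] -> levels [7 7 3 7]
Step 4: flows [0=1,0->2,0=3] -> levels [6 7 4 7]
Step 5: flows [1->0,0->2,3->0] -> levels [7 6 5 6]
Step 6: flows [0->1,0->2,0->3] -> levels [4 7 6 7]
Step 7: flows [1->0,2->0,3->0] -> levels [7 6 5 6]
  -> period-2 cycle (repeats step 5); tank 0 never drops to <=3
Tank 0 never reaches <=3 within 15 steps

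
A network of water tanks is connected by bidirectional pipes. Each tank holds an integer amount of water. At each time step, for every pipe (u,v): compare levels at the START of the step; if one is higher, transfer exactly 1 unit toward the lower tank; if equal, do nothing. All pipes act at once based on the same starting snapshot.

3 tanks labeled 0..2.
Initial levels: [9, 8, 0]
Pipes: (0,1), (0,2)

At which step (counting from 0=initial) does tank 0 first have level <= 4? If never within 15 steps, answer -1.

Answer: -1

Derivation:
Step 1: flows [0->1,0->2] -> levels [7 9 1]
Step 2: flows [1->0,0->2] -> levels [7 8 2]
Step 3: flows [1->0,0->2] -> levels [7 7 3]
Step 4: flows [0=1,0->2] -> levels [6 7 4]
Step 5: flows [1->0,0->2] -> levels [6 6 5]
Step 6: flows [0=1,0->2] -> levels [5 6 6]
Step 7: flows [1->0,2->0] -> levels [7 5 5]
Step 8: flows [0->1,0->2] -> levels [5 6 6]
  -> period-2 cycle (repeats step 6); tank 0 never drops to <=4
Tank 0 never reaches <=4 within 15 steps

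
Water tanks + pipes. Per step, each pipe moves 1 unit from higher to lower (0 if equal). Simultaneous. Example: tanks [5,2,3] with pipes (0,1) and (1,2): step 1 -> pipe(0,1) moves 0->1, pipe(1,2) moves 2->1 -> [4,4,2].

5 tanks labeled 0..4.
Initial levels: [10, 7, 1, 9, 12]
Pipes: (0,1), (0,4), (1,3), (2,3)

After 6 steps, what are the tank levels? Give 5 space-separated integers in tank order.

Answer: 9 7 7 7 9

Derivation:
Step 1: flows [0->1,4->0,3->1,3->2] -> levels [10 9 2 7 11]
Step 2: flows [0->1,4->0,1->3,3->2] -> levels [10 9 3 7 10]
Step 3: flows [0->1,0=4,1->3,3->2] -> levels [9 9 4 7 10]
Step 4: flows [0=1,4->0,1->3,3->2] -> levels [10 8 5 7 9]
Step 5: flows [0->1,0->4,1->3,3->2] -> levels [8 8 6 7 10]
Step 6: flows [0=1,4->0,1->3,3->2] -> levels [9 7 7 7 9]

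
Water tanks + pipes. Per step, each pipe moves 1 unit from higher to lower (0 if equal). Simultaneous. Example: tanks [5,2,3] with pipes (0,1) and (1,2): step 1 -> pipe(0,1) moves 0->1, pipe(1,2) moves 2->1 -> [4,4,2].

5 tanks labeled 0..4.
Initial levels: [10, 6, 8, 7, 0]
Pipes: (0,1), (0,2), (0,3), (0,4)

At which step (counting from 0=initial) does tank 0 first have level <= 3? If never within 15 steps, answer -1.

Answer: -1

Derivation:
Step 1: flows [0->1,0->2,0->3,0->4] -> levels [6 7 9 8 1]
Step 2: flows [1->0,2->0,3->0,0->4] -> levels [8 6 8 7 2]
Step 3: flows [0->1,0=2,0->3,0->4] -> levels [5 7 8 8 3]
Step 4: flows [1->0,2->0,3->0,0->4] -> levels [7 6 7 7 4]
Step 5: flows [0->1,0=2,0=3,0->4] -> levels [5 7 7 7 5]
Step 6: flows [1->0,2->0,3->0,0=4] -> levels [8 6 6 6 5]
Step 7: flows [0->1,0->2,0->3,0->4] -> levels [4 7 7 7 6]
Step 8: flows [1->0,2->0,3->0,4->0] -> levels [8 6 6 6 5]
  -> period-2 cycle (repeats step 6); tank 0 never drops to <=3
Tank 0 never reaches <=3 within 15 steps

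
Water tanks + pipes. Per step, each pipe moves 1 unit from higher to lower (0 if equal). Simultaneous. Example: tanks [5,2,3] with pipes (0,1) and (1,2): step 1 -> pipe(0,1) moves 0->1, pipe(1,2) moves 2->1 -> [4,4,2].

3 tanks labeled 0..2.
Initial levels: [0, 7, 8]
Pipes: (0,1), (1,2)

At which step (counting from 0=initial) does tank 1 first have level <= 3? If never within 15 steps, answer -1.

Step 1: flows [1->0,2->1] -> levels [1 7 7]
Step 2: flows [1->0,1=2] -> levels [2 6 7]
Step 3: flows [1->0,2->1] -> levels [3 6 6]
Step 4: flows [1->0,1=2] -> levels [4 5 6]
Step 5: flows [1->0,2->1] -> levels [5 5 5]
Step 6: flows [0=1,1=2] -> levels [5 5 5]
  -> stable; tank 1 stays at 5 > 3
Tank 1 never reaches <=3 within 15 steps

Answer: -1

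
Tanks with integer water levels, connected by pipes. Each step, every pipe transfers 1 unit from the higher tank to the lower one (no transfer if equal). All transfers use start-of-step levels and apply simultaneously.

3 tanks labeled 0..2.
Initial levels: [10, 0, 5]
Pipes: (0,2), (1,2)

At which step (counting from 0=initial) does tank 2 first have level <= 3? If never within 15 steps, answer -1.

Answer: -1

Derivation:
Step 1: flows [0->2,2->1] -> levels [9 1 5]
Step 2: flows [0->2,2->1] -> levels [8 2 5]
Step 3: flows [0->2,2->1] -> levels [7 3 5]
Step 4: flows [0->2,2->1] -> levels [6 4 5]
Step 5: flows [0->2,2->1] -> levels [5 5 5]
Step 6: flows [0=2,1=2] -> levels [5 5 5]
  -> stable; tank 2 stays at 5 > 3
Tank 2 never reaches <=3 within 15 steps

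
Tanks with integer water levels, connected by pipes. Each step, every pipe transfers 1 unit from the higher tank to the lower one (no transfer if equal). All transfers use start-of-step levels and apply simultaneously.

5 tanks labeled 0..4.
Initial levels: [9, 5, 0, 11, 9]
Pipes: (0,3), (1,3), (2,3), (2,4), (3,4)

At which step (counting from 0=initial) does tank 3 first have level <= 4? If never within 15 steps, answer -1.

Answer: -1

Derivation:
Step 1: flows [3->0,3->1,3->2,4->2,3->4] -> levels [10 6 2 7 9]
Step 2: flows [0->3,3->1,3->2,4->2,4->3] -> levels [9 7 4 7 7]
Step 3: flows [0->3,1=3,3->2,4->2,3=4] -> levels [8 7 6 7 6]
Step 4: flows [0->3,1=3,3->2,2=4,3->4] -> levels [7 7 7 6 7]
Step 5: flows [0->3,1->3,2->3,2=4,4->3] -> levels [6 6 6 10 6]
Step 6: flows [3->0,3->1,3->2,2=4,3->4] -> levels [7 7 7 6 7]
  -> period-2 cycle (repeats step 4); tank 3 never drops to <=4
Tank 3 never reaches <=4 within 15 steps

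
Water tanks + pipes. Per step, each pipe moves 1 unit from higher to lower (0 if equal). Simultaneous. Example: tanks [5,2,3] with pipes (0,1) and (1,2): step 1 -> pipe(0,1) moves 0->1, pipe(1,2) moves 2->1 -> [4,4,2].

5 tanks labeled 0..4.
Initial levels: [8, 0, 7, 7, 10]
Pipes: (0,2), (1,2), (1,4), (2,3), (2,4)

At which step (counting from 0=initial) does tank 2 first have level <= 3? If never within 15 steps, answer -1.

Step 1: flows [0->2,2->1,4->1,2=3,4->2] -> levels [7 2 8 7 8]
Step 2: flows [2->0,2->1,4->1,2->3,2=4] -> levels [8 4 5 8 7]
Step 3: flows [0->2,2->1,4->1,3->2,4->2] -> levels [7 6 7 7 5]
Step 4: flows [0=2,2->1,1->4,2=3,2->4] -> levels [7 6 5 7 7]
Step 5: flows [0->2,1->2,4->1,3->2,4->2] -> levels [6 6 9 6 5]
Step 6: flows [2->0,2->1,1->4,2->3,2->4] -> levels [7 6 5 7 7]
  -> period-2 cycle (repeats step 4); tank 2 never drops to <=3
Tank 2 never reaches <=3 within 15 steps

Answer: -1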